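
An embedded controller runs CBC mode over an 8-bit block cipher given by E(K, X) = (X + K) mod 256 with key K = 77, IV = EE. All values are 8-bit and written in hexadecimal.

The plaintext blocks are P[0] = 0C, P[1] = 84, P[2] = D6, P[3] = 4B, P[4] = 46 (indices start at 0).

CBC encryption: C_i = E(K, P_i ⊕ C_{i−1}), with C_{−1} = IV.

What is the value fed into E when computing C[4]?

6F

C[0]: P[0] ⊕ EE = E2; E(K, E2) = 59.
C[1]: P[1] ⊕ 59 = DD; E(K, DD) = 54.
C[2]: P[2] ⊕ 54 = 82; E(K, 82) = F9.
C[3]: P[3] ⊕ F9 = B2; E(K, B2) = 29.
C[4]: P[4] ⊕ 29 = 6F; E(K, 6F) = E6.
So the input to E for block [4] is 6F.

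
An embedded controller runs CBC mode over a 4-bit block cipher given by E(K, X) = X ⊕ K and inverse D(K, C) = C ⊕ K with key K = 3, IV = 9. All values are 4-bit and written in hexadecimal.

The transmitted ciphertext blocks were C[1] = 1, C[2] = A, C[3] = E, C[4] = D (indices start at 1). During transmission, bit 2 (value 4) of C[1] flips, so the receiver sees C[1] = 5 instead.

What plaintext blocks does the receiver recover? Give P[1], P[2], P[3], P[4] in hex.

P[1] = F, P[2] = C, P[3] = 7, P[4] = 0

CBC decryption: P_i = D(K, C_i) ⊕ C_{i−1}, with C_{0} = IV.
Only C[1] changed, to 5. In CBC, a change in C_i garbles P_i and flips the same bit in P_{i+1}. Decrypting the received ciphertext:
P[1]: D(K, 5) = 6; 6 ⊕ 9 = F.
P[2]: D(K, A) = 9; 9 ⊕ 5 = C.
P[3]: D(K, E) = D; D ⊕ A = 7.
P[4]: D(K, D) = E; E ⊕ E = 0.
Blocks that differ from the original plaintext: P[1], P[2].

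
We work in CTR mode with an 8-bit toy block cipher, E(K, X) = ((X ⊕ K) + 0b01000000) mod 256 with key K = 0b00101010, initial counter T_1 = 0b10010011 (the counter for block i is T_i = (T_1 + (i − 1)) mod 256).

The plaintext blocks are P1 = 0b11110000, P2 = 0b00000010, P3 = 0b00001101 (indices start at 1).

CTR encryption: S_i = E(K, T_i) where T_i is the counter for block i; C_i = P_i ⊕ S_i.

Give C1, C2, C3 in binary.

C1: T = 0b10010011, S = E(K, T) = 0b11111001; 0b11110000 ⊕ 0b11111001 = 0b00001001.
C2: T = 0b10010100, S = E(K, T) = 0b11111110; 0b00000010 ⊕ 0b11111110 = 0b11111100.
C3: T = 0b10010101, S = E(K, T) = 0b11111111; 0b00001101 ⊕ 0b11111111 = 0b11110010.

C1 = 0b00001001, C2 = 0b11111100, C3 = 0b11110010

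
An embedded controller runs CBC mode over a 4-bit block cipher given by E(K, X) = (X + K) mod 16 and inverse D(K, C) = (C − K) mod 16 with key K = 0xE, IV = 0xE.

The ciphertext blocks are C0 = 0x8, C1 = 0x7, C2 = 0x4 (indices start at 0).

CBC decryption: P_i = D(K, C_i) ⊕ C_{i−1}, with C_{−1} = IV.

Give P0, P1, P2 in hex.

P0: D(K, 0x8) = 0xA; 0xA ⊕ 0xE = 0x4.
P1: D(K, 0x7) = 0x9; 0x9 ⊕ 0x8 = 0x1.
P2: D(K, 0x4) = 0x6; 0x6 ⊕ 0x7 = 0x1.

P0 = 0x4, P1 = 0x1, P2 = 0x1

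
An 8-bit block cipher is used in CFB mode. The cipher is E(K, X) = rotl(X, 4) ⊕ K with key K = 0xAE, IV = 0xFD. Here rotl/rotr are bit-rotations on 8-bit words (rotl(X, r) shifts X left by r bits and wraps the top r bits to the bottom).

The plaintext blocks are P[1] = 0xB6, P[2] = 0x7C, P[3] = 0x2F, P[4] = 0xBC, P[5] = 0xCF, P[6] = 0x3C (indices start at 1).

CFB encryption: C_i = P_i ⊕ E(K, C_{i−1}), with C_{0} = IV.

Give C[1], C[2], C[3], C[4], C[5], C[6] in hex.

C[1] = 0xC7, C[2] = 0xAE, C[3] = 0x6B, C[4] = 0xA4, C[5] = 0x2B, C[6] = 0x20

C[1]: E(K, 0xFD) = 0x71; 0xB6 ⊕ 0x71 = 0xC7.
C[2]: E(K, 0xC7) = 0xD2; 0x7C ⊕ 0xD2 = 0xAE.
C[3]: E(K, 0xAE) = 0x44; 0x2F ⊕ 0x44 = 0x6B.
C[4]: E(K, 0x6B) = 0x18; 0xBC ⊕ 0x18 = 0xA4.
C[5]: E(K, 0xA4) = 0xE4; 0xCF ⊕ 0xE4 = 0x2B.
C[6]: E(K, 0x2B) = 0x1C; 0x3C ⊕ 0x1C = 0x20.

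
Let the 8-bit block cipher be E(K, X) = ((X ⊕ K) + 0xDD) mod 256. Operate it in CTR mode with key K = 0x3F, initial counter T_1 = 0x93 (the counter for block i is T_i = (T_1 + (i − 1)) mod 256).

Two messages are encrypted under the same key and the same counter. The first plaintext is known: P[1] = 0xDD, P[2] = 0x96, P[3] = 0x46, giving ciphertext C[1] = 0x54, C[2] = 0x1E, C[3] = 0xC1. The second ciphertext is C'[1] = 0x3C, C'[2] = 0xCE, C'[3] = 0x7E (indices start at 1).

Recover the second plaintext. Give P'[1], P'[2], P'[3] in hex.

P'[1] = 0xB5, P'[2] = 0x46, P'[3] = 0xF9

In CTR with a reused counter, both messages share the same keystream S_i, so C_i ⊕ C'_i = P_i ⊕ P'_i and thus P'_i = P_i ⊕ C_i ⊕ C'_i.
P'[1]: 0xDD ⊕ 0x54 ⊕ 0x3C = 0xB5.
P'[2]: 0x96 ⊕ 0x1E ⊕ 0xCE = 0x46.
P'[3]: 0x46 ⊕ 0xC1 ⊕ 0x7E = 0xF9.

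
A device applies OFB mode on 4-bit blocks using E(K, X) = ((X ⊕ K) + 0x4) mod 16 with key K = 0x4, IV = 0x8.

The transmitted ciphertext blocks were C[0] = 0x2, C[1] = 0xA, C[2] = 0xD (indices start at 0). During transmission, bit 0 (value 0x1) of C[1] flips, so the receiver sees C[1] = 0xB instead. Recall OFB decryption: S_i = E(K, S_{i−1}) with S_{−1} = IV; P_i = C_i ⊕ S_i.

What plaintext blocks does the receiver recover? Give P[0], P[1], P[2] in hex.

P[0] = 0x2, P[1] = 0x3, P[2] = 0xD

Only C[1] changed, to 0xB. In OFB, a change in C_i flips the same bit in P_i only; the keystream is unaffected. Decrypting the received ciphertext:
P[0]: S = E(K, 0x8) = 0x0; 0x2 ⊕ 0x0 = 0x2.
P[1]: S = E(K, 0x0) = 0x8; 0xB ⊕ 0x8 = 0x3.
P[2]: S = E(K, 0x8) = 0x0; 0xD ⊕ 0x0 = 0xD.
Blocks that differ from the original plaintext: P[1].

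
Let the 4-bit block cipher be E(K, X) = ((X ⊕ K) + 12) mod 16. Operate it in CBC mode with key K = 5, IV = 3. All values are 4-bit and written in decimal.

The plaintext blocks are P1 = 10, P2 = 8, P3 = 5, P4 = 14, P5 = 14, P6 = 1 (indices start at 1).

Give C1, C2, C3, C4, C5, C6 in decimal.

C1 = 8, C2 = 1, C3 = 13, C4 = 2, C5 = 5, C6 = 13

CBC encryption: C_i = E(K, P_i ⊕ C_{i−1}), with C_{0} = IV.
C1: P1 ⊕ 3 = 9; E(K, 9) = 8.
C2: P2 ⊕ 8 = 0; E(K, 0) = 1.
C3: P3 ⊕ 1 = 4; E(K, 4) = 13.
C4: P4 ⊕ 13 = 3; E(K, 3) = 2.
C5: P5 ⊕ 2 = 12; E(K, 12) = 5.
C6: P6 ⊕ 5 = 4; E(K, 4) = 13.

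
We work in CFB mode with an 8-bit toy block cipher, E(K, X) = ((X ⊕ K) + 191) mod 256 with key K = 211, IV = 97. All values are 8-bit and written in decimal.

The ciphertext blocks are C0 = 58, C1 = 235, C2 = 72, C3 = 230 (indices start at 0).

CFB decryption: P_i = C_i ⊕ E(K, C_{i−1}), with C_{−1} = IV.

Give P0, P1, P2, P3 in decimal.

P0: E(K, 97) = 113; 58 ⊕ 113 = 75.
P1: E(K, 58) = 168; 235 ⊕ 168 = 67.
P2: E(K, 235) = 247; 72 ⊕ 247 = 191.
P3: E(K, 72) = 90; 230 ⊕ 90 = 188.

P0 = 75, P1 = 67, P2 = 191, P3 = 188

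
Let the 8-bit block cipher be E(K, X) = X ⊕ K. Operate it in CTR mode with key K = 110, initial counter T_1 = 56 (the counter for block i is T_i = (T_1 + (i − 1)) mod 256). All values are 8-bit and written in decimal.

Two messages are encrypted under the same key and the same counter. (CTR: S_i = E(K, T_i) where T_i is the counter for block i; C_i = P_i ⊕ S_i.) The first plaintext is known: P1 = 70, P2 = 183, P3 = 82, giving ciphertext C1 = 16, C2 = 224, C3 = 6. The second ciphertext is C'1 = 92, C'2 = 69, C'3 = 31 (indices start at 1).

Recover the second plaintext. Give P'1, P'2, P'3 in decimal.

P'1 = 10, P'2 = 18, P'3 = 75

In CTR with a reused counter, both messages share the same keystream S_i, so C_i ⊕ C'_i = P_i ⊕ P'_i and thus P'_i = P_i ⊕ C_i ⊕ C'_i.
P'1: 70 ⊕ 16 ⊕ 92 = 10.
P'2: 183 ⊕ 224 ⊕ 69 = 18.
P'3: 82 ⊕ 6 ⊕ 31 = 75.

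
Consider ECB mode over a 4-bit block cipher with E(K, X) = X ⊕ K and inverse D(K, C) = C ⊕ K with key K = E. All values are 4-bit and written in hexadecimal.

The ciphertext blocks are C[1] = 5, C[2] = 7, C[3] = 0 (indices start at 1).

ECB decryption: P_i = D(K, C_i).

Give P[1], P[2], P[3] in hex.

P[1]: D(K, 5) = B.
P[2]: D(K, 7) = 9.
P[3]: D(K, 0) = E.

P[1] = B, P[2] = 9, P[3] = E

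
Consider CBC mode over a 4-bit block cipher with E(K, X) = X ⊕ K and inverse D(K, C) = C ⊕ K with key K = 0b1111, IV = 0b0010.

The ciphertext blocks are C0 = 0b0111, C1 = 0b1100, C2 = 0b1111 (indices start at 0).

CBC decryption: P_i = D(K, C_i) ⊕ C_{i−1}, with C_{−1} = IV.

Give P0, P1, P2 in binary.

P0: D(K, 0b0111) = 0b1000; 0b1000 ⊕ 0b0010 = 0b1010.
P1: D(K, 0b1100) = 0b0011; 0b0011 ⊕ 0b0111 = 0b0100.
P2: D(K, 0b1111) = 0b0000; 0b0000 ⊕ 0b1100 = 0b1100.

P0 = 0b1010, P1 = 0b0100, P2 = 0b1100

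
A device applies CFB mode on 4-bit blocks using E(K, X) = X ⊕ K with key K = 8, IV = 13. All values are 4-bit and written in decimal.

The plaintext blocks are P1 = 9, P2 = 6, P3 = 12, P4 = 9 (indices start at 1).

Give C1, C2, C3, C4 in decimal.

CFB encryption: C_i = P_i ⊕ E(K, C_{i−1}), with C_{0} = IV.
C1: E(K, 13) = 5; 9 ⊕ 5 = 12.
C2: E(K, 12) = 4; 6 ⊕ 4 = 2.
C3: E(K, 2) = 10; 12 ⊕ 10 = 6.
C4: E(K, 6) = 14; 9 ⊕ 14 = 7.

C1 = 12, C2 = 2, C3 = 6, C4 = 7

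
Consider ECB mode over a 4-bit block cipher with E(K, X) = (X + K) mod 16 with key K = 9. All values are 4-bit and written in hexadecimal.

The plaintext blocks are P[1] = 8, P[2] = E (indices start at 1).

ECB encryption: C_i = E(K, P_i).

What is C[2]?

C[2] = 7

C[2]: E(K, E) = 7.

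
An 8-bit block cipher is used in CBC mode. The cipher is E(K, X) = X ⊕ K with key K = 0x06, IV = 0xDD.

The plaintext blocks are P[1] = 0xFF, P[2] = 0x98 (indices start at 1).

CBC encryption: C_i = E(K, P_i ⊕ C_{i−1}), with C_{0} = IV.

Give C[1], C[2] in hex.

C[1]: P[1] ⊕ 0xDD = 0x22; E(K, 0x22) = 0x24.
C[2]: P[2] ⊕ 0x24 = 0xBC; E(K, 0xBC) = 0xBA.

C[1] = 0x24, C[2] = 0xBA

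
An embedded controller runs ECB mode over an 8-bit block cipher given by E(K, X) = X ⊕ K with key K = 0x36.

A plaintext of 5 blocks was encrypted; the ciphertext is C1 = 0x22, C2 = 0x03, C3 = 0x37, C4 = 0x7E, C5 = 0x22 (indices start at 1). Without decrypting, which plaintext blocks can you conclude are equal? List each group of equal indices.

ECB encrypts each block independently with the same key, so equal ciphertext blocks imply equal plaintext blocks.
C1 = C5 = 0x22, so P1 = P5.

P1 = P5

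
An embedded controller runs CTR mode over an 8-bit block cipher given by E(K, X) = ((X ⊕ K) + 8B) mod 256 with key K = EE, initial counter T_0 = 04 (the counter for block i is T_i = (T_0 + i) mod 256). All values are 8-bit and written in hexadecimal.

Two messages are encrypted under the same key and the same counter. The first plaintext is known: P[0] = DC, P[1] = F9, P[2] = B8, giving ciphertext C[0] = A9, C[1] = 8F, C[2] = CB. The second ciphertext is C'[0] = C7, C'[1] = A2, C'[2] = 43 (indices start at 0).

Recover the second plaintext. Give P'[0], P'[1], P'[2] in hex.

P'[0] = B2, P'[1] = D4, P'[2] = 30

In CTR with a reused counter, both messages share the same keystream S_i, so C_i ⊕ C'_i = P_i ⊕ P'_i and thus P'_i = P_i ⊕ C_i ⊕ C'_i.
P'[0]: DC ⊕ A9 ⊕ C7 = B2.
P'[1]: F9 ⊕ 8F ⊕ A2 = D4.
P'[2]: B8 ⊕ CB ⊕ 43 = 30.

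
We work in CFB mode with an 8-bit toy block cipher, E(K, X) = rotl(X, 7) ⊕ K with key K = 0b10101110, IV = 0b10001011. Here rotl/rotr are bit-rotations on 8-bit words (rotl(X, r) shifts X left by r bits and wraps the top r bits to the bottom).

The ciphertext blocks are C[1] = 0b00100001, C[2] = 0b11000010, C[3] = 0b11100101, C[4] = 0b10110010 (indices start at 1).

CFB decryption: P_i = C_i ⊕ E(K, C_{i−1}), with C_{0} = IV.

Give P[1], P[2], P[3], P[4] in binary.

P[1]: E(K, 0b10001011) = 0b01101011; 0b00100001 ⊕ 0b01101011 = 0b01001010.
P[2]: E(K, 0b00100001) = 0b00111110; 0b11000010 ⊕ 0b00111110 = 0b11111100.
P[3]: E(K, 0b11000010) = 0b11001111; 0b11100101 ⊕ 0b11001111 = 0b00101010.
P[4]: E(K, 0b11100101) = 0b01011100; 0b10110010 ⊕ 0b01011100 = 0b11101110.

P[1] = 0b01001010, P[2] = 0b11111100, P[3] = 0b00101010, P[4] = 0b11101110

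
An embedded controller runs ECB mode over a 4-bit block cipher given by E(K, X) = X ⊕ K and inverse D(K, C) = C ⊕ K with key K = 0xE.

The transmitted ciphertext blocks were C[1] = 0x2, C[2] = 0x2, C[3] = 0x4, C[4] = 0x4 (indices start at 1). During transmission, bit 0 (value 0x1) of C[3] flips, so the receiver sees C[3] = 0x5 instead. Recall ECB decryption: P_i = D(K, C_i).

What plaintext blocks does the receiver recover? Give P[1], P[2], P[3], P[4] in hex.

P[1] = 0xC, P[2] = 0xC, P[3] = 0xB, P[4] = 0xA

Only C[3] changed, to 0x5. In ECB, a change in C_i affects only P_i. Decrypting the received ciphertext:
P[1]: D(K, 0x2) = 0xC.
P[2]: D(K, 0x2) = 0xC.
P[3]: D(K, 0x5) = 0xB.
P[4]: D(K, 0x4) = 0xA.
Blocks that differ from the original plaintext: P[3].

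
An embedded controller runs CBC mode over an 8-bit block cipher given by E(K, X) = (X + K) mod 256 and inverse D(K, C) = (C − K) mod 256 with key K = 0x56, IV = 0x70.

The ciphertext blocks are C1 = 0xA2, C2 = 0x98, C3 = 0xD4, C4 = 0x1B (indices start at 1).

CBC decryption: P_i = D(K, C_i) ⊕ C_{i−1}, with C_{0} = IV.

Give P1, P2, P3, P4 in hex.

P1: D(K, 0xA2) = 0x4C; 0x4C ⊕ 0x70 = 0x3C.
P2: D(K, 0x98) = 0x42; 0x42 ⊕ 0xA2 = 0xE0.
P3: D(K, 0xD4) = 0x7E; 0x7E ⊕ 0x98 = 0xE6.
P4: D(K, 0x1B) = 0xC5; 0xC5 ⊕ 0xD4 = 0x11.

P1 = 0x3C, P2 = 0xE0, P3 = 0xE6, P4 = 0x11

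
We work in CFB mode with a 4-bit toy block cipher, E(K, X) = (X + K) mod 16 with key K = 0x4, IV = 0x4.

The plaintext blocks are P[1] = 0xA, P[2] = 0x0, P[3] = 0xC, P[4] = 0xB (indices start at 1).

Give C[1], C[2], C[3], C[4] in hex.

C[1] = 0x2, C[2] = 0x6, C[3] = 0x6, C[4] = 0x1

CFB encryption: C_i = P_i ⊕ E(K, C_{i−1}), with C_{0} = IV.
C[1]: E(K, 0x4) = 0x8; 0xA ⊕ 0x8 = 0x2.
C[2]: E(K, 0x2) = 0x6; 0x0 ⊕ 0x6 = 0x6.
C[3]: E(K, 0x6) = 0xA; 0xC ⊕ 0xA = 0x6.
C[4]: E(K, 0x6) = 0xA; 0xB ⊕ 0xA = 0x1.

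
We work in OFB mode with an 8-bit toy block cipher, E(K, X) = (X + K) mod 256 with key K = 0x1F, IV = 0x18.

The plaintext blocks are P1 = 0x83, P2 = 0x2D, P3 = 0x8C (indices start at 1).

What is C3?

OFB encryption: S_i = E(K, S_{i−1}) with S_{0} = IV; C_i = P_i ⊕ S_i.
C1: S = E(K, 0x18) = 0x37; 0x83 ⊕ 0x37 = 0xB4.
C2: S = E(K, 0x37) = 0x56; 0x2D ⊕ 0x56 = 0x7B.
C3: S = E(K, 0x56) = 0x75; 0x8C ⊕ 0x75 = 0xF9.

C3 = 0xF9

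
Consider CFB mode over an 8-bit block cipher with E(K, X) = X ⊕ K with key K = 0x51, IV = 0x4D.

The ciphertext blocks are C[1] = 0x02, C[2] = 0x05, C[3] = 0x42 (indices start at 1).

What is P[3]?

CFB decryption: P_i = C_i ⊕ E(K, C_{i−1}), with C_{0} = IV.
P[3]: E(K, 0x05) = 0x54; 0x42 ⊕ 0x54 = 0x16.

P[3] = 0x16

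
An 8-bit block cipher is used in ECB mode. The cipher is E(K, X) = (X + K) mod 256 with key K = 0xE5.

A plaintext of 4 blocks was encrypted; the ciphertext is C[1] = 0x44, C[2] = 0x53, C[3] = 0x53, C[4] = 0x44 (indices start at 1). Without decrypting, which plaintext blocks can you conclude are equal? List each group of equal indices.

ECB encrypts each block independently with the same key, so equal ciphertext blocks imply equal plaintext blocks.
C[1] = C[4] = 0x44, so P[1] = P[4].
C[2] = C[3] = 0x53, so P[2] = P[3].

P[1] = P[4]; P[2] = P[3]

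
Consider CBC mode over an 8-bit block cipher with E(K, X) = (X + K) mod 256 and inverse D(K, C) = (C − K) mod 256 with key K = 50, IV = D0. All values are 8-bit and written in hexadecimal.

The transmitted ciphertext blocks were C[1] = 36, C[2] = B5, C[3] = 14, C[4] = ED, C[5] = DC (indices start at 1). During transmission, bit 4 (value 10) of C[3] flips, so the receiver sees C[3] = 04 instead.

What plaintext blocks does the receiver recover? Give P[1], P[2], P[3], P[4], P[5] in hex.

P[1] = 36, P[2] = 53, P[3] = 01, P[4] = 99, P[5] = 61

CBC decryption: P_i = D(K, C_i) ⊕ C_{i−1}, with C_{0} = IV.
Only C[3] changed, to 04. In CBC, a change in C_i garbles P_i and flips the same bit in P_{i+1}. Decrypting the received ciphertext:
P[1]: D(K, 36) = E6; E6 ⊕ D0 = 36.
P[2]: D(K, B5) = 65; 65 ⊕ 36 = 53.
P[3]: D(K, 04) = B4; B4 ⊕ B5 = 01.
P[4]: D(K, ED) = 9D; 9D ⊕ 04 = 99.
P[5]: D(K, DC) = 8C; 8C ⊕ ED = 61.
Blocks that differ from the original plaintext: P[3], P[4].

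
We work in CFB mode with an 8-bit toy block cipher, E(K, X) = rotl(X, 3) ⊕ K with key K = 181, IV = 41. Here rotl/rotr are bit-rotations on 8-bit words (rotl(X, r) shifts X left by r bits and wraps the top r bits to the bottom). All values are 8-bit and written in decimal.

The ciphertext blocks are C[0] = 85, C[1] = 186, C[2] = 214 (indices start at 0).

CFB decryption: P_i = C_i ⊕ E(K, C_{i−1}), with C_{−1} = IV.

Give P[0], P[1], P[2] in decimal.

P[0]: E(K, 41) = 252; 85 ⊕ 252 = 169.
P[1]: E(K, 85) = 31; 186 ⊕ 31 = 165.
P[2]: E(K, 186) = 96; 214 ⊕ 96 = 182.

P[0] = 169, P[1] = 165, P[2] = 182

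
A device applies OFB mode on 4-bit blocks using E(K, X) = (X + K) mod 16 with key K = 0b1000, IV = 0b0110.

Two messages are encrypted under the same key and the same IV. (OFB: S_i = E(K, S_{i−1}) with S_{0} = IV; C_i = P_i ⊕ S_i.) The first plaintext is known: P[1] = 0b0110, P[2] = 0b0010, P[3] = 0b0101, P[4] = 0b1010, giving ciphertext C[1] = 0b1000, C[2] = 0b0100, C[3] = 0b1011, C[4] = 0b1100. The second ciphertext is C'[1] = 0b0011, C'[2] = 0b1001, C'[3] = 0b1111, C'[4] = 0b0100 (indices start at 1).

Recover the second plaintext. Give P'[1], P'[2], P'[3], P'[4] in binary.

In OFB with a reused IV, both messages share the same keystream S_i, so C_i ⊕ C'_i = P_i ⊕ P'_i and thus P'_i = P_i ⊕ C_i ⊕ C'_i.
P'[1]: 0b0110 ⊕ 0b1000 ⊕ 0b0011 = 0b1101.
P'[2]: 0b0010 ⊕ 0b0100 ⊕ 0b1001 = 0b1111.
P'[3]: 0b0101 ⊕ 0b1011 ⊕ 0b1111 = 0b0001.
P'[4]: 0b1010 ⊕ 0b1100 ⊕ 0b0100 = 0b0010.

P'[1] = 0b1101, P'[2] = 0b1111, P'[3] = 0b0001, P'[4] = 0b0010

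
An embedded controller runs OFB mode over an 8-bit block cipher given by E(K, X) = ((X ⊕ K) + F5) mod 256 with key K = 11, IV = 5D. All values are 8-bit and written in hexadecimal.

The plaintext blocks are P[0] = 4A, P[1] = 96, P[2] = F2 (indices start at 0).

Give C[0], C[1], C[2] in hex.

C[0] = 0B, C[1] = D3, C[2] = BB

OFB encryption: S_i = E(K, S_{i−1}) with S_{−1} = IV; C_i = P_i ⊕ S_i.
C[0]: S = E(K, 5D) = 41; 4A ⊕ 41 = 0B.
C[1]: S = E(K, 41) = 45; 96 ⊕ 45 = D3.
C[2]: S = E(K, 45) = 49; F2 ⊕ 49 = BB.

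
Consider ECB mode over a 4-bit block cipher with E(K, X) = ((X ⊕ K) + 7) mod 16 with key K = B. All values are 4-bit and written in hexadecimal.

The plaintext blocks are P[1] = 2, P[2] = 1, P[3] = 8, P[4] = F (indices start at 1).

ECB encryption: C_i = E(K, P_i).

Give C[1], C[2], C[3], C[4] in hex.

C[1]: E(K, 2) = 0.
C[2]: E(K, 1) = 1.
C[3]: E(K, 8) = A.
C[4]: E(K, F) = B.

C[1] = 0, C[2] = 1, C[3] = A, C[4] = B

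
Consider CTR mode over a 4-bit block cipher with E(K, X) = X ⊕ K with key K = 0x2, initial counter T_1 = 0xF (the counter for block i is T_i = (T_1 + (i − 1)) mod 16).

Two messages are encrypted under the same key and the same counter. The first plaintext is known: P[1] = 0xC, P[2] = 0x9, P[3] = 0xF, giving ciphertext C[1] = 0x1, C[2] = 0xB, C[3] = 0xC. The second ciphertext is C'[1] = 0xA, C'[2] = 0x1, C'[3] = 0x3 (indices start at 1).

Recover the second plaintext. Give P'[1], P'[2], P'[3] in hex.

In CTR with a reused counter, both messages share the same keystream S_i, so C_i ⊕ C'_i = P_i ⊕ P'_i and thus P'_i = P_i ⊕ C_i ⊕ C'_i.
P'[1]: 0xC ⊕ 0x1 ⊕ 0xA = 0x7.
P'[2]: 0x9 ⊕ 0xB ⊕ 0x1 = 0x3.
P'[3]: 0xF ⊕ 0xC ⊕ 0x3 = 0x0.

P'[1] = 0x7, P'[2] = 0x3, P'[3] = 0x0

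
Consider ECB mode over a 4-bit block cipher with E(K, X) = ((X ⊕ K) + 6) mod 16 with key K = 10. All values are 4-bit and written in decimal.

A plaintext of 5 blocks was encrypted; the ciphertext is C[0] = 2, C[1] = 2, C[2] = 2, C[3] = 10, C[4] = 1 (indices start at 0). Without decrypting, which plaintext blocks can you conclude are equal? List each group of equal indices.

P[0] = P[1] = P[2]

ECB encrypts each block independently with the same key, so equal ciphertext blocks imply equal plaintext blocks.
C[0] = C[1] = C[2] = 2, so P[0] = P[1] = P[2].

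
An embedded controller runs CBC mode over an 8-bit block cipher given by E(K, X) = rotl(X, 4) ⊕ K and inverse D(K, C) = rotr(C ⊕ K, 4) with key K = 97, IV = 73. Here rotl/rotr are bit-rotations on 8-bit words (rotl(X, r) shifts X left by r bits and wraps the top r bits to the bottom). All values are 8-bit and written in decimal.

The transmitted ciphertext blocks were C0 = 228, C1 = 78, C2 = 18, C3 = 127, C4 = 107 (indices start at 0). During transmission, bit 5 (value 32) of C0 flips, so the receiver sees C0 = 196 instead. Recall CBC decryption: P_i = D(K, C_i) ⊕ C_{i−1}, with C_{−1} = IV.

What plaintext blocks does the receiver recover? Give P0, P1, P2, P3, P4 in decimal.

P0 = 19, P1 = 54, P2 = 121, P3 = 243, P4 = 223

Only C0 changed, to 196. In CBC, a change in C_i garbles P_i and flips the same bit in P_{i+1}. Decrypting the received ciphertext:
P0: D(K, 196) = 90; 90 ⊕ 73 = 19.
P1: D(K, 78) = 242; 242 ⊕ 196 = 54.
P2: D(K, 18) = 55; 55 ⊕ 78 = 121.
P3: D(K, 127) = 225; 225 ⊕ 18 = 243.
P4: D(K, 107) = 160; 160 ⊕ 127 = 223.
Blocks that differ from the original plaintext: P0, P1.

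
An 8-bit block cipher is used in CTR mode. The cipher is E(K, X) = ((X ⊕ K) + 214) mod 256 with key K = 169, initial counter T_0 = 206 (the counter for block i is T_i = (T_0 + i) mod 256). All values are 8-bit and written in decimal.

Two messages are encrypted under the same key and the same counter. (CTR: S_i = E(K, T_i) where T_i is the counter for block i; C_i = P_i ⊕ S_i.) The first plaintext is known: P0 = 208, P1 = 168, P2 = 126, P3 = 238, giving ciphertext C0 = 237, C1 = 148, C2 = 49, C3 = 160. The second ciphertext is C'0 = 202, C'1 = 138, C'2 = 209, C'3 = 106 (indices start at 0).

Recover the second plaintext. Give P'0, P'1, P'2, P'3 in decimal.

P'0 = 247, P'1 = 182, P'2 = 158, P'3 = 36

In CTR with a reused counter, both messages share the same keystream S_i, so C_i ⊕ C'_i = P_i ⊕ P'_i and thus P'_i = P_i ⊕ C_i ⊕ C'_i.
P'0: 208 ⊕ 237 ⊕ 202 = 247.
P'1: 168 ⊕ 148 ⊕ 138 = 182.
P'2: 126 ⊕ 49 ⊕ 209 = 158.
P'3: 238 ⊕ 160 ⊕ 106 = 36.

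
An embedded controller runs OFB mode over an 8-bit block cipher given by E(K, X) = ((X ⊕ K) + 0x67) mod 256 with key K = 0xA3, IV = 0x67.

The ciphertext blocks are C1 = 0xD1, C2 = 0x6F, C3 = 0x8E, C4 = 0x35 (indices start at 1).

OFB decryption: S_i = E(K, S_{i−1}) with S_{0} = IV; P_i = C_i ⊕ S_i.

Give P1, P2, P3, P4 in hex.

P1 = 0xFA, P2 = 0x80, P3 = 0x3D, P4 = 0x42

P1: S = E(K, 0x67) = 0x2B; 0xD1 ⊕ 0x2B = 0xFA.
P2: S = E(K, 0x2B) = 0xEF; 0x6F ⊕ 0xEF = 0x80.
P3: S = E(K, 0xEF) = 0xB3; 0x8E ⊕ 0xB3 = 0x3D.
P4: S = E(K, 0xB3) = 0x77; 0x35 ⊕ 0x77 = 0x42.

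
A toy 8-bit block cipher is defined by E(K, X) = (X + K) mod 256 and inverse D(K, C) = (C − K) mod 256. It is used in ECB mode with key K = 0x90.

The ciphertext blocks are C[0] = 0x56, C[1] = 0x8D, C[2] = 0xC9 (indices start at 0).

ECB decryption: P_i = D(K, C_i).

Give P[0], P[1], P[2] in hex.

P[0]: D(K, 0x56) = 0xC6.
P[1]: D(K, 0x8D) = 0xFD.
P[2]: D(K, 0xC9) = 0x39.

P[0] = 0xC6, P[1] = 0xFD, P[2] = 0x39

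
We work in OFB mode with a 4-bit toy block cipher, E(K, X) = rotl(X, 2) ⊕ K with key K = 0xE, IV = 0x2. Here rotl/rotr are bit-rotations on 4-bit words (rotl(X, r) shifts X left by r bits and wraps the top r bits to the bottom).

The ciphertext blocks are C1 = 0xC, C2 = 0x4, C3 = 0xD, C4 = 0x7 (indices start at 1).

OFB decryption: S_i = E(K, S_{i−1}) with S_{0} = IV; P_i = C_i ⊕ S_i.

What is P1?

P1 = 0xA

P1: S = E(K, 0x2) = 0x6; 0xC ⊕ 0x6 = 0xA.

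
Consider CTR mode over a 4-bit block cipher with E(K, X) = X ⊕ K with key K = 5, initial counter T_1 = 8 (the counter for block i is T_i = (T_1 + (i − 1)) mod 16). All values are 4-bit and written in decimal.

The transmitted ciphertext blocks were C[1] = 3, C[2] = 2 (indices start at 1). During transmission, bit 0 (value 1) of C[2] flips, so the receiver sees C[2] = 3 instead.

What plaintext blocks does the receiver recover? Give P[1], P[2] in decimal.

CTR decryption: S_i = E(K, T_i) where T_i is the counter for block i; P_i = C_i ⊕ S_i.
Only C[2] changed, to 3. In CTR, a change in C_i flips the same bit in P_i only; the keystream is unaffected. Decrypting the received ciphertext:
P[1]: T = 8, S = E(K, T) = 13; 3 ⊕ 13 = 14.
P[2]: T = 9, S = E(K, T) = 12; 3 ⊕ 12 = 15.
Blocks that differ from the original plaintext: P[2].

P[1] = 14, P[2] = 15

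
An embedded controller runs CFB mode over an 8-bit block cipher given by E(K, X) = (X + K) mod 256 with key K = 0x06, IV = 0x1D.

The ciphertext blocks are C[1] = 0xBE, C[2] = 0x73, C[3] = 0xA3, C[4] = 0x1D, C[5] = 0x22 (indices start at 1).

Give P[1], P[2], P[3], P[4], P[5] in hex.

CFB decryption: P_i = C_i ⊕ E(K, C_{i−1}), with C_{0} = IV.
P[1]: E(K, 0x1D) = 0x23; 0xBE ⊕ 0x23 = 0x9D.
P[2]: E(K, 0xBE) = 0xC4; 0x73 ⊕ 0xC4 = 0xB7.
P[3]: E(K, 0x73) = 0x79; 0xA3 ⊕ 0x79 = 0xDA.
P[4]: E(K, 0xA3) = 0xA9; 0x1D ⊕ 0xA9 = 0xB4.
P[5]: E(K, 0x1D) = 0x23; 0x22 ⊕ 0x23 = 0x01.

P[1] = 0x9D, P[2] = 0xB7, P[3] = 0xDA, P[4] = 0xB4, P[5] = 0x01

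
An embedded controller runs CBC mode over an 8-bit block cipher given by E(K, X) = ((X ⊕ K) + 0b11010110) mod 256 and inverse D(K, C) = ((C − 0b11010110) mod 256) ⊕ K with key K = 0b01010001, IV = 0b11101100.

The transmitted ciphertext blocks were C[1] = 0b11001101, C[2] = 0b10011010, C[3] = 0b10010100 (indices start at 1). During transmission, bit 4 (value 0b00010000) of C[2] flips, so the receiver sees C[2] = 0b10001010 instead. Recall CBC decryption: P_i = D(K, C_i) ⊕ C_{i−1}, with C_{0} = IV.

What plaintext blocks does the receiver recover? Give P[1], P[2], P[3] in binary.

Only C[2] changed, to 0b10001010. In CBC, a change in C_i garbles P_i and flips the same bit in P_{i+1}. Decrypting the received ciphertext:
P[1]: D(K, 0b11001101) = 0b10100110; 0b10100110 ⊕ 0b11101100 = 0b01001010.
P[2]: D(K, 0b10001010) = 0b11100101; 0b11100101 ⊕ 0b11001101 = 0b00101000.
P[3]: D(K, 0b10010100) = 0b11101111; 0b11101111 ⊕ 0b10001010 = 0b01100101.
Blocks that differ from the original plaintext: P[2], P[3].

P[1] = 0b01001010, P[2] = 0b00101000, P[3] = 0b01100101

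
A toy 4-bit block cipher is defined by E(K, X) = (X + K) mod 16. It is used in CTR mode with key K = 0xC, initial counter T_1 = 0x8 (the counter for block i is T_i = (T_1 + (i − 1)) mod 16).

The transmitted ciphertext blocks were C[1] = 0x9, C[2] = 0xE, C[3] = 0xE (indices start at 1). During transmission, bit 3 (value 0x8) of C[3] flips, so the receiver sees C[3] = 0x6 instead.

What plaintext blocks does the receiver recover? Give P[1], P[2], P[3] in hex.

P[1] = 0xD, P[2] = 0xB, P[3] = 0x0

CTR decryption: S_i = E(K, T_i) where T_i is the counter for block i; P_i = C_i ⊕ S_i.
Only C[3] changed, to 0x6. In CTR, a change in C_i flips the same bit in P_i only; the keystream is unaffected. Decrypting the received ciphertext:
P[1]: T = 0x8, S = E(K, T) = 0x4; 0x9 ⊕ 0x4 = 0xD.
P[2]: T = 0x9, S = E(K, T) = 0x5; 0xE ⊕ 0x5 = 0xB.
P[3]: T = 0xA, S = E(K, T) = 0x6; 0x6 ⊕ 0x6 = 0x0.
Blocks that differ from the original plaintext: P[3].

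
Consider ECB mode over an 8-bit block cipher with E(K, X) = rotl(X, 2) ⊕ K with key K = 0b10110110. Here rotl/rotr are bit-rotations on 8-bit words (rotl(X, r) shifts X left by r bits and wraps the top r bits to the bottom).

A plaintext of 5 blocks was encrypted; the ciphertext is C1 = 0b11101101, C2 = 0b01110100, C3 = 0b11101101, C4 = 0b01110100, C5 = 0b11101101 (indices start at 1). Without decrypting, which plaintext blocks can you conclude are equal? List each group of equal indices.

ECB encrypts each block independently with the same key, so equal ciphertext blocks imply equal plaintext blocks.
C1 = C3 = C5 = 0b11101101, so P1 = P3 = P5.
C2 = C4 = 0b01110100, so P2 = P4.

P1 = P3 = P5; P2 = P4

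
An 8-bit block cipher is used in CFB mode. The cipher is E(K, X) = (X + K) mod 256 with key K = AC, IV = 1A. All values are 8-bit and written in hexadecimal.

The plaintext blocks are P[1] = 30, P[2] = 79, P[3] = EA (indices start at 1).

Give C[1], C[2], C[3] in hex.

CFB encryption: C_i = P_i ⊕ E(K, C_{i−1}), with C_{0} = IV.
C[1]: E(K, 1A) = C6; 30 ⊕ C6 = F6.
C[2]: E(K, F6) = A2; 79 ⊕ A2 = DB.
C[3]: E(K, DB) = 87; EA ⊕ 87 = 6D.

C[1] = F6, C[2] = DB, C[3] = 6D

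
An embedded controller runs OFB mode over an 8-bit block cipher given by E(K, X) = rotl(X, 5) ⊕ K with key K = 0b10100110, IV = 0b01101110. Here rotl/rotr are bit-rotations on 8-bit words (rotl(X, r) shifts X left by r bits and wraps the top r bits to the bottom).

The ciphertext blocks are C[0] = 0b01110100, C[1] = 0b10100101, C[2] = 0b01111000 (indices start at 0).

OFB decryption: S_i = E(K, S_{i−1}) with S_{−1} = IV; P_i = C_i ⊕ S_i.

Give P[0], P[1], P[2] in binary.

P[0] = 0b00011111, P[1] = 0b01101110, P[2] = 0b10100111

P[0]: S = E(K, 0b01101110) = 0b01101011; 0b01110100 ⊕ 0b01101011 = 0b00011111.
P[1]: S = E(K, 0b01101011) = 0b11001011; 0b10100101 ⊕ 0b11001011 = 0b01101110.
P[2]: S = E(K, 0b11001011) = 0b11011111; 0b01111000 ⊕ 0b11011111 = 0b10100111.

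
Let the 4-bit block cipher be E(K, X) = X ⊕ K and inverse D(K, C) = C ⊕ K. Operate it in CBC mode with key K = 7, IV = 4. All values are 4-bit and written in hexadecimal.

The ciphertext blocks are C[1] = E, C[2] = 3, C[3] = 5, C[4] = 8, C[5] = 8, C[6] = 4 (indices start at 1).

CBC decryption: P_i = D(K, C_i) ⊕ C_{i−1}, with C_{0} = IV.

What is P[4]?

P[4] = A

P[4]: D(K, 8) = F; F ⊕ 5 = A.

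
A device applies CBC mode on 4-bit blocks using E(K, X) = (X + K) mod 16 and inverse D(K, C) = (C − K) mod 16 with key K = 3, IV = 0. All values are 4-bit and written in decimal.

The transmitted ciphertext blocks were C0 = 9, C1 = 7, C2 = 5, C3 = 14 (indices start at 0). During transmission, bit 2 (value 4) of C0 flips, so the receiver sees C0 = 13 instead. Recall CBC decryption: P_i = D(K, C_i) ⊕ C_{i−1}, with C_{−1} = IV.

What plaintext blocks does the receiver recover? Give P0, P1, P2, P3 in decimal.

P0 = 10, P1 = 9, P2 = 5, P3 = 14

Only C0 changed, to 13. In CBC, a change in C_i garbles P_i and flips the same bit in P_{i+1}. Decrypting the received ciphertext:
P0: D(K, 13) = 10; 10 ⊕ 0 = 10.
P1: D(K, 7) = 4; 4 ⊕ 13 = 9.
P2: D(K, 5) = 2; 2 ⊕ 7 = 5.
P3: D(K, 14) = 11; 11 ⊕ 5 = 14.
Blocks that differ from the original plaintext: P0, P1.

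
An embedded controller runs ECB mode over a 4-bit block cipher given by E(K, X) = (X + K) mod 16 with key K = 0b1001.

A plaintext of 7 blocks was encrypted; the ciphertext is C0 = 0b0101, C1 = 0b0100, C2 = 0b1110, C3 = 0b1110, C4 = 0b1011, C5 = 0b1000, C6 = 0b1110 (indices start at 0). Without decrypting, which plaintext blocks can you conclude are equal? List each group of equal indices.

P2 = P3 = P6

ECB encrypts each block independently with the same key, so equal ciphertext blocks imply equal plaintext blocks.
C2 = C3 = C6 = 0b1110, so P2 = P3 = P6.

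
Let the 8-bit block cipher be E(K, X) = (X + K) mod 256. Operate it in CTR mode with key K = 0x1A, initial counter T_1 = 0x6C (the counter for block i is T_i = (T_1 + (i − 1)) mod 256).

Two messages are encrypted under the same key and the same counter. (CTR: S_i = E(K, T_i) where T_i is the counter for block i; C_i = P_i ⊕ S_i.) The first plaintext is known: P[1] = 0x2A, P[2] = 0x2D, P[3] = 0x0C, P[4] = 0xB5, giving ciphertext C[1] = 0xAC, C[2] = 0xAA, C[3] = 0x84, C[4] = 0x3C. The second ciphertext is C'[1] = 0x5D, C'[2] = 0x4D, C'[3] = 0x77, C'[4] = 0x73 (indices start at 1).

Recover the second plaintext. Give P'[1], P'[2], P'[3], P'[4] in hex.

P'[1] = 0xDB, P'[2] = 0xCA, P'[3] = 0xFF, P'[4] = 0xFA

In CTR with a reused counter, both messages share the same keystream S_i, so C_i ⊕ C'_i = P_i ⊕ P'_i and thus P'_i = P_i ⊕ C_i ⊕ C'_i.
P'[1]: 0x2A ⊕ 0xAC ⊕ 0x5D = 0xDB.
P'[2]: 0x2D ⊕ 0xAA ⊕ 0x4D = 0xCA.
P'[3]: 0x0C ⊕ 0x84 ⊕ 0x77 = 0xFF.
P'[4]: 0xB5 ⊕ 0x3C ⊕ 0x73 = 0xFA.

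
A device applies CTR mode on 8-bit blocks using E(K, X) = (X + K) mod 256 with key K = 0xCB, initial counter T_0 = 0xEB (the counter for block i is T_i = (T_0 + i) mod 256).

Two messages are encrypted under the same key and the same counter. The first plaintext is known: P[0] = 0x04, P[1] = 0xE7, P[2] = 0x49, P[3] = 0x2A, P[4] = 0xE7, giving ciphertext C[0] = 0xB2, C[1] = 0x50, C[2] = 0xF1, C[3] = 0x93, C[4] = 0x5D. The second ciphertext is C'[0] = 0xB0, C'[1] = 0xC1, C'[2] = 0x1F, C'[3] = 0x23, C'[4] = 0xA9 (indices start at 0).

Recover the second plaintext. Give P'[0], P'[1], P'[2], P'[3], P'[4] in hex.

P'[0] = 0x06, P'[1] = 0x76, P'[2] = 0xA7, P'[3] = 0x9A, P'[4] = 0x13

In CTR with a reused counter, both messages share the same keystream S_i, so C_i ⊕ C'_i = P_i ⊕ P'_i and thus P'_i = P_i ⊕ C_i ⊕ C'_i.
P'[0]: 0x04 ⊕ 0xB2 ⊕ 0xB0 = 0x06.
P'[1]: 0xE7 ⊕ 0x50 ⊕ 0xC1 = 0x76.
P'[2]: 0x49 ⊕ 0xF1 ⊕ 0x1F = 0xA7.
P'[3]: 0x2A ⊕ 0x93 ⊕ 0x23 = 0x9A.
P'[4]: 0xE7 ⊕ 0x5D ⊕ 0xA9 = 0x13.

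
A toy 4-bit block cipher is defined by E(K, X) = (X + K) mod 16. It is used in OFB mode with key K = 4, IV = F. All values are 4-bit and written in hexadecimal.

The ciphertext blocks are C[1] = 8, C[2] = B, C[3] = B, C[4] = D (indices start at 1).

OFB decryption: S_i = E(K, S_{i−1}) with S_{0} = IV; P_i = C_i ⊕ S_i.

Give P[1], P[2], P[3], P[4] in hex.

P[1]: S = E(K, F) = 3; 8 ⊕ 3 = B.
P[2]: S = E(K, 3) = 7; B ⊕ 7 = C.
P[3]: S = E(K, 7) = B; B ⊕ B = 0.
P[4]: S = E(K, B) = F; D ⊕ F = 2.

P[1] = B, P[2] = C, P[3] = 0, P[4] = 2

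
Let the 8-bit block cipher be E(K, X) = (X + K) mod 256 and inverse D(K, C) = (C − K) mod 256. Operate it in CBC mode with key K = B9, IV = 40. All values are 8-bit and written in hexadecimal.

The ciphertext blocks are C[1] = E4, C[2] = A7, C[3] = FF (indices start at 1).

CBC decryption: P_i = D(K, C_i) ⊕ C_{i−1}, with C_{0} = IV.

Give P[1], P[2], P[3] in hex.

P[1]: D(K, E4) = 2B; 2B ⊕ 40 = 6B.
P[2]: D(K, A7) = EE; EE ⊕ E4 = 0A.
P[3]: D(K, FF) = 46; 46 ⊕ A7 = E1.

P[1] = 6B, P[2] = 0A, P[3] = E1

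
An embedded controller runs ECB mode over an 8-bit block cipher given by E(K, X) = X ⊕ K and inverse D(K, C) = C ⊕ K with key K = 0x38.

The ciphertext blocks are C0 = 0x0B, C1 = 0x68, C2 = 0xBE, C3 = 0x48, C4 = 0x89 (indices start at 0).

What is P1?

P1 = 0x50

ECB decryption: P_i = D(K, C_i).
P1: D(K, 0x68) = 0x50.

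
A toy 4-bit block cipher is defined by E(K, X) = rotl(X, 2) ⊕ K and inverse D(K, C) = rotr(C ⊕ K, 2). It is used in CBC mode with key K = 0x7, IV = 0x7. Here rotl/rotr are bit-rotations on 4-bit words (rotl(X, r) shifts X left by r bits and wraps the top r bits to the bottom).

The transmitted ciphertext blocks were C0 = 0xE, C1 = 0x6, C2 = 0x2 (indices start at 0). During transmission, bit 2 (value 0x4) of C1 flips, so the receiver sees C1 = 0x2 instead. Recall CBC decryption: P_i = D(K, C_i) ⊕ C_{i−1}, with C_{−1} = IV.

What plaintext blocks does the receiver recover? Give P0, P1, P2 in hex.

Only C1 changed, to 0x2. In CBC, a change in C_i garbles P_i and flips the same bit in P_{i+1}. Decrypting the received ciphertext:
P0: D(K, 0xE) = 0x6; 0x6 ⊕ 0x7 = 0x1.
P1: D(K, 0x2) = 0x5; 0x5 ⊕ 0xE = 0xB.
P2: D(K, 0x2) = 0x5; 0x5 ⊕ 0x2 = 0x7.
Blocks that differ from the original plaintext: P1, P2.

P0 = 0x1, P1 = 0xB, P2 = 0x7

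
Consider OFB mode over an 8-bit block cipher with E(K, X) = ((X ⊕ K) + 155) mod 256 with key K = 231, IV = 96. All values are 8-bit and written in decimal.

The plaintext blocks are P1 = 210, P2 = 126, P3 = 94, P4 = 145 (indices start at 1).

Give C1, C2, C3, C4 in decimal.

OFB encryption: S_i = E(K, S_{i−1}) with S_{0} = IV; C_i = P_i ⊕ S_i.
C1: S = E(K, 96) = 34; 210 ⊕ 34 = 240.
C2: S = E(K, 34) = 96; 126 ⊕ 96 = 30.
C3: S = E(K, 96) = 34; 94 ⊕ 34 = 124.
C4: S = E(K, 34) = 96; 145 ⊕ 96 = 241.

C1 = 240, C2 = 30, C3 = 124, C4 = 241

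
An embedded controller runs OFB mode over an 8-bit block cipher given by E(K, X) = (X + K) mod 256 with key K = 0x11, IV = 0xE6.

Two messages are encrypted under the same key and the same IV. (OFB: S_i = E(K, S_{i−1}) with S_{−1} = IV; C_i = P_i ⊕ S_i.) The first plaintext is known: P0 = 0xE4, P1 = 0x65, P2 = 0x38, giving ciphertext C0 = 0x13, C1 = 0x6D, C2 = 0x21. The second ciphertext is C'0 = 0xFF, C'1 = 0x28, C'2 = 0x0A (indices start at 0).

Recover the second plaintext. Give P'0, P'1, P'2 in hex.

In OFB with a reused IV, both messages share the same keystream S_i, so C_i ⊕ C'_i = P_i ⊕ P'_i and thus P'_i = P_i ⊕ C_i ⊕ C'_i.
P'0: 0xE4 ⊕ 0x13 ⊕ 0xFF = 0x08.
P'1: 0x65 ⊕ 0x6D ⊕ 0x28 = 0x20.
P'2: 0x38 ⊕ 0x21 ⊕ 0x0A = 0x13.

P'0 = 0x08, P'1 = 0x20, P'2 = 0x13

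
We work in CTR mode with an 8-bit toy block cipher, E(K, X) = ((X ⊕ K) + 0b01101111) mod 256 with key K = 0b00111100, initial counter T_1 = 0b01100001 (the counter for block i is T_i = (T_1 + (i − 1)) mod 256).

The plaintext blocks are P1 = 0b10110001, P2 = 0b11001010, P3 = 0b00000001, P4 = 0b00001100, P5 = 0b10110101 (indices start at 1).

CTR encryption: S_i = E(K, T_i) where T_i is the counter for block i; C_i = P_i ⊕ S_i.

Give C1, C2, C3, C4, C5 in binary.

C1: T = 0b01100001, S = E(K, T) = 0b11001100; 0b10110001 ⊕ 0b11001100 = 0b01111101.
C2: T = 0b01100010, S = E(K, T) = 0b11001101; 0b11001010 ⊕ 0b11001101 = 0b00000111.
C3: T = 0b01100011, S = E(K, T) = 0b11001110; 0b00000001 ⊕ 0b11001110 = 0b11001111.
C4: T = 0b01100100, S = E(K, T) = 0b11000111; 0b00001100 ⊕ 0b11000111 = 0b11001011.
C5: T = 0b01100101, S = E(K, T) = 0b11001000; 0b10110101 ⊕ 0b11001000 = 0b01111101.

C1 = 0b01111101, C2 = 0b00000111, C3 = 0b11001111, C4 = 0b11001011, C5 = 0b01111101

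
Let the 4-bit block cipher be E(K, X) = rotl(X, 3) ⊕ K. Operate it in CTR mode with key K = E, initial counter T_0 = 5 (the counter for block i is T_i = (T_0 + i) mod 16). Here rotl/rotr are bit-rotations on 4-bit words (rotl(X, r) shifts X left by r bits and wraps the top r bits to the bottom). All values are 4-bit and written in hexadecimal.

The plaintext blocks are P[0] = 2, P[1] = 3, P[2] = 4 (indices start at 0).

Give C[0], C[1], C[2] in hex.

C[0] = 6, C[1] = E, C[2] = 1

CTR encryption: S_i = E(K, T_i) where T_i is the counter for block i; C_i = P_i ⊕ S_i.
C[0]: T = 5, S = E(K, T) = 4; 2 ⊕ 4 = 6.
C[1]: T = 6, S = E(K, T) = D; 3 ⊕ D = E.
C[2]: T = 7, S = E(K, T) = 5; 4 ⊕ 5 = 1.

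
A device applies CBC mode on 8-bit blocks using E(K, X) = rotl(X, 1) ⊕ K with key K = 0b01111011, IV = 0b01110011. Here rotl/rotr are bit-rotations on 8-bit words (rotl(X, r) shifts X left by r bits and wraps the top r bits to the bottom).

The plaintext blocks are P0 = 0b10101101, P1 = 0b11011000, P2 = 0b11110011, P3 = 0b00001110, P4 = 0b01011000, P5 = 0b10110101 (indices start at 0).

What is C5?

C5 = 0b10001010

CBC encryption: C_i = E(K, P_i ⊕ C_{i−1}), with C_{−1} = IV.
C0: P0 ⊕ 0b01110011 = 0b11011110; E(K, 0b11011110) = 0b11000110.
C1: P1 ⊕ 0b11000110 = 0b00011110; E(K, 0b00011110) = 0b01000111.
C2: P2 ⊕ 0b01000111 = 0b10110100; E(K, 0b10110100) = 0b00010010.
C3: P3 ⊕ 0b00010010 = 0b00011100; E(K, 0b00011100) = 0b01000011.
C4: P4 ⊕ 0b01000011 = 0b00011011; E(K, 0b00011011) = 0b01001101.
C5: P5 ⊕ 0b01001101 = 0b11111000; E(K, 0b11111000) = 0b10001010.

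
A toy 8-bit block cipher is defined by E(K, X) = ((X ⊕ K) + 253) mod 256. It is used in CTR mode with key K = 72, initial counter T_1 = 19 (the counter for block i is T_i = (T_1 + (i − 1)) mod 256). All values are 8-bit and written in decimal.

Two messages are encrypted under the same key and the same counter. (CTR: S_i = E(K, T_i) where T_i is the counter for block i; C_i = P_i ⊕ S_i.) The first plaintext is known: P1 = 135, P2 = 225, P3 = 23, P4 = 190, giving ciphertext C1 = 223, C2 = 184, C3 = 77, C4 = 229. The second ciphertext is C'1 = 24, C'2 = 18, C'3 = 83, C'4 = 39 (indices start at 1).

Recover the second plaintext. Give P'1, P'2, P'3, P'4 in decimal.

In CTR with a reused counter, both messages share the same keystream S_i, so C_i ⊕ C'_i = P_i ⊕ P'_i and thus P'_i = P_i ⊕ C_i ⊕ C'_i.
P'1: 135 ⊕ 223 ⊕ 24 = 64.
P'2: 225 ⊕ 184 ⊕ 18 = 75.
P'3: 23 ⊕ 77 ⊕ 83 = 9.
P'4: 190 ⊕ 229 ⊕ 39 = 124.

P'1 = 64, P'2 = 75, P'3 = 9, P'4 = 124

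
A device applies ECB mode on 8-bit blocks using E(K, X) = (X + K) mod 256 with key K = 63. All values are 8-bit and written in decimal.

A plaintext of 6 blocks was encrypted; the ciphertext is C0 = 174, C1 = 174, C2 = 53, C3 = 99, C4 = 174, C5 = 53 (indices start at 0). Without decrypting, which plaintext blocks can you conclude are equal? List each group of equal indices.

ECB encrypts each block independently with the same key, so equal ciphertext blocks imply equal plaintext blocks.
C0 = C1 = C4 = 174, so P0 = P1 = P4.
C2 = C5 = 53, so P2 = P5.

P0 = P1 = P4; P2 = P5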